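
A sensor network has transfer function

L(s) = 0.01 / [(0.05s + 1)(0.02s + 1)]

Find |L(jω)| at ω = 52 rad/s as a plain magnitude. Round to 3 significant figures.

0.00249

At ω = 52 rad/s:
pole (1 + j52·0.05) = 1 + j2.6 → |·| ≈ 2.7857, ∠ ≈ 68.96°
pole (1 + j52·0.02) = 1 + j1.04 → |·| ≈ 1.4428, ∠ ≈ 46.12°
|L| = 0.01 · 1 / (2.7857 · 1.4428) ≈ 0.0024881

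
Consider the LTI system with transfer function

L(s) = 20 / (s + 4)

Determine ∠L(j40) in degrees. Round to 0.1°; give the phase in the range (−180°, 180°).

At s = jω = j40:
pole (s+4): 4 + j40 → |·| = √(4²+40²) = √1616 ≈ 40.2, ∠ = arctan(40/4) ≈ 84.29°
∠L = 0.00° − 84.29° = -84.29°

-84.3°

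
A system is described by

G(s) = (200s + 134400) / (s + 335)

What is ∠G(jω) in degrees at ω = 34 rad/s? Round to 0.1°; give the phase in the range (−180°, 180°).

Substitute s = j34:
Numerator: 200(j34) + 134400 = 134400 + j6800
Denominator: (j34) + 335 = 335 + j34
|N| = √(134400² + 6800²) ≈ 1.3457e+05, ∠N ≈ 2.90°
|D| = √(335² + 34²) ≈ 336.72, ∠D ≈ 5.80°
∠G = 2.90° − 5.80° = -2.90°

-2.9°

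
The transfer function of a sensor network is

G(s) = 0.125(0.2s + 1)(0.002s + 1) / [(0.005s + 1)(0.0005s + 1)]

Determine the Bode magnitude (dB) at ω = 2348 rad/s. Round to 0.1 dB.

At ω = 2348 rad/s:
zero (1 + j2348·0.2) = 1 + j469.6 → |·| ≈ 469.6, ∠ ≈ 89.88°
zero (1 + j2348·0.002) = 1 + j4.696 → |·| ≈ 4.8013, ∠ ≈ 77.98°
pole (1 + j2348·0.005) = 1 + j11.74 → |·| ≈ 11.783, ∠ ≈ 85.13°
pole (1 + j2348·0.0005) = 1 + j1.174 → |·| ≈ 1.5422, ∠ ≈ 49.58°
|G| = 0.125 · 469.6 · 4.8013 / (11.783 · 1.5422) ≈ 15.51
Gain = 20 log₁₀(15.51) ≈ 23.81 dB

23.8 dB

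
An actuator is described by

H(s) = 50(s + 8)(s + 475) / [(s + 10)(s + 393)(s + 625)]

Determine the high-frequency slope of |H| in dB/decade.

-20 dB/decade

Each pole contributes −20 dB/decade at high frequency; each zero contributes +20 dB/decade.
Net: 2 zero(s) − 3 pole(s) → -20 dB/decade.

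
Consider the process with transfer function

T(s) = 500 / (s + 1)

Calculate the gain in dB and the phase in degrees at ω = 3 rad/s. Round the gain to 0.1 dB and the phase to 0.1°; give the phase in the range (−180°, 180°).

At s = jω = j3:
pole (s+1): 1 + j3 → |·| = √(1²+3²) = √10 ≈ 3.1623, ∠ = arctan(3/1) ≈ 71.57°
|T| = 500 / 3.1623 ≈ 158.11
Gain = 20 log₁₀(158.11) ≈ 43.98 dB
∠T = 0.00° − 71.57° = -71.57°

44.0 dB, -71.6°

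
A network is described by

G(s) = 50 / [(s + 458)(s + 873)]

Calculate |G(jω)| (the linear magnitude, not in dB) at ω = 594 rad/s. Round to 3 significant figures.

6.31e-05

At s = jω = j594:
pole (s+458): 458 + j594 → |·| = √(458²+594²) = √562600 ≈ 750.07, ∠ = arctan(594/458) ≈ 52.37°
pole (s+873): 873 + j594 → |·| = √(873²+594²) = √1114965 ≈ 1055.9, ∠ = arctan(594/873) ≈ 34.23°
|G| = 50 / 7.92e+05 ≈ 6.3131e-05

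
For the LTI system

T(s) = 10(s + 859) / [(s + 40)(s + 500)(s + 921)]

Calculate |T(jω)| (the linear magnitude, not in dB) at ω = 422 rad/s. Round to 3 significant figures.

At s = jω = j422:
zero (s+859): 859 + j422 → |·| = √(859²+422²) = √915965 ≈ 957.06, ∠ = arctan(422/859) ≈ 26.16°
pole (s+40): 40 + j422 → |·| = √(40²+422²) = √179684 ≈ 423.89, ∠ = arctan(422/40) ≈ 84.59°
pole (s+500): 500 + j422 → |·| = √(500²+422²) = √428084 ≈ 654.28, ∠ = arctan(422/500) ≈ 40.16°
pole (s+921): 921 + j422 → |·| = √(921²+422²) = √1026325 ≈ 1013.1, ∠ = arctan(422/921) ≈ 24.62°
|T| = 10 · 957.06 / 2.8098e+08 ≈ 3.4061e-05

3.41e-05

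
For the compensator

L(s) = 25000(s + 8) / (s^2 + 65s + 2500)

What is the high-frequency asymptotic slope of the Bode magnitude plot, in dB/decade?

Each pole contributes −20 dB/decade at high frequency; each zero contributes +20 dB/decade.
Net: 1 zero(s) − 2 pole(s) → -20 dB/decade.

-20 dB/decade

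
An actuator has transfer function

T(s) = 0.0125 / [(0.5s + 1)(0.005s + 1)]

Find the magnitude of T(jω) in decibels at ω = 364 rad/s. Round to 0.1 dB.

At ω = 364 rad/s:
pole (1 + j364·0.5) = 1 + j182 → |·| ≈ 182, ∠ ≈ 89.69°
pole (1 + j364·0.005) = 1 + j1.82 → |·| ≈ 2.0766, ∠ ≈ 61.21°
|T| = 0.0125 · 1 / (182 · 2.0766) ≈ 3.3074e-05
Gain = 20 log₁₀(3.3074e-05) ≈ -89.61 dB

-89.6 dB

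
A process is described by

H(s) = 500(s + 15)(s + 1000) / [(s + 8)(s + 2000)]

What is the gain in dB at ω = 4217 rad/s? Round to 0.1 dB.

53.3 dB

At s = jω = j4217:
zero (s+15): 15 + j4217 → |·| = √(15²+4217²) = √17783314 ≈ 4217, ∠ = arctan(4217/15) ≈ 89.80°
zero (s+1000): 1000 + j4217 → |·| = √(1000²+4217²) = √18783089 ≈ 4333.9, ∠ = arctan(4217/1000) ≈ 76.66°
pole (s+8): 8 + j4217 → |·| = √(8²+4217²) = √17783153 ≈ 4217, ∠ = arctan(4217/8) ≈ 89.89°
pole (s+2000): 2000 + j4217 → |·| = √(2000²+4217²) = √21783089 ≈ 4667.2, ∠ = arctan(4217/2000) ≈ 64.63°
|H| = 500 · 1.8276e+07 / 1.9682e+07 ≈ 464.28
Gain = 20 log₁₀(464.28) ≈ 53.34 dB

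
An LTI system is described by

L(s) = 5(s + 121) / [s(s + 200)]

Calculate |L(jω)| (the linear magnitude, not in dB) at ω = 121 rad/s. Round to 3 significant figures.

At s = jω = j121:
zero (s+121): 121 + j121 → |·| = √(121²+121²) = √29282 ≈ 171.12, ∠ = arctan(121/121) ≈ 45.00°
pole (s+200): 200 + j121 → |·| = √(200²+121²) = √54641 ≈ 233.75, ∠ = arctan(121/200) ≈ 31.17°
pole at origin: |s| = 121, ∠ = 90.00° (in denominator)
|L| = 5 · 171.12 / 28284 ≈ 0.03025

0.0303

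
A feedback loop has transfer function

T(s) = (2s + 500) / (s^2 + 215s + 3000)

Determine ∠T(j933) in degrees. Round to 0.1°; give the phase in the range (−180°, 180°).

Substitute s = j933:
Numerator: 2(j933) + 500 = 500 + j1866
Denominator: (j933)^2 + 215(j933) + 3000 = -867489 + j200595
|N| = √(500² + 1866²) ≈ 1931.8, ∠N ≈ 75.00°
|D| = √(867489² + 200595²) ≈ 8.9038e+05, ∠D ≈ 166.98°
∠T = 75.00° − 166.98° = -91.98°

-92.0°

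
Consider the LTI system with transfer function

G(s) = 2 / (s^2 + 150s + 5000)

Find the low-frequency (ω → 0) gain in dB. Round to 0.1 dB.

-68.0 dB

G(0) = 2 / 5000 = 0.0004
20 log₁₀(0.0004) ≈ -67.96 dB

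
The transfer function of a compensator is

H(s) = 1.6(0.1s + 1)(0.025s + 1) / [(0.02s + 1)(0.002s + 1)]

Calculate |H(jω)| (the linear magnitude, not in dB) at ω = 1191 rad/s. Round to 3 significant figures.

At ω = 1191 rad/s:
zero (1 + j1191·0.1) = 1 + j119.1 → |·| ≈ 119.1, ∠ ≈ 89.52°
zero (1 + j1191·0.025) = 1 + j29.775 → |·| ≈ 29.792, ∠ ≈ 88.08°
pole (1 + j1191·0.02) = 1 + j23.82 → |·| ≈ 23.841, ∠ ≈ 87.60°
pole (1 + j1191·0.002) = 1 + j2.382 → |·| ≈ 2.5834, ∠ ≈ 67.23°
|H| = 1.6 · 119.1 · 29.792 / (23.841 · 2.5834) ≈ 92.175

92.2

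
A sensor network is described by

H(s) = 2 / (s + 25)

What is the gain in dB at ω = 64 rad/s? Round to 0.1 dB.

-30.7 dB

Substitute s = j64:
Numerator: 2 = 2 + j0
Denominator: (j64) + 25 = 25 + j64
|N| = √(2² + 0²) ≈ 2, ∠N ≈ 0.00°
|D| = √(25² + 64²) ≈ 68.71, ∠D ≈ 68.66°
|H| = 2 / 68.71 ≈ 0.029108
Gain = 20 log₁₀(0.029108) ≈ -30.72 dB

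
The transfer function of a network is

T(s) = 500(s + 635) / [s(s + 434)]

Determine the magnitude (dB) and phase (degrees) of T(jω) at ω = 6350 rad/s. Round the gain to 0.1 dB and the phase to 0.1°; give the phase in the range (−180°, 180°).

-22.1 dB, -91.8°

At s = jω = j6350:
zero (s+635): 635 + j6350 → |·| = √(635²+6350²) = √40725725 ≈ 6381.7, ∠ = arctan(6350/635) ≈ 84.29°
pole (s+434): 434 + j6350 → |·| = √(434²+6350²) = √40510856 ≈ 6364.8, ∠ = arctan(6350/434) ≈ 86.09°
pole at origin: |s| = 6350, ∠ = 90.00° (in denominator)
|T| = 500 · 6381.7 / 4.0416e+07 ≈ 0.07895
Gain = 20 log₁₀(0.07895) ≈ -22.05 dB
∠T = 84.29° − 176.09° = -91.80°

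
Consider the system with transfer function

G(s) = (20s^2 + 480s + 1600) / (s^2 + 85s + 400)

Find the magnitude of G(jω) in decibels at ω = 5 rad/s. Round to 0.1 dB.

13.4 dB

Substitute s = j5:
Numerator: 20(j5)^2 + 480(j5) + 1600 = 1100 + j2400
Denominator: (j5)^2 + 85(j5) + 400 = 375 + j425
|N| = √(1100² + 2400²) ≈ 2640.1, ∠N ≈ 65.38°
|D| = √(375² + 425²) ≈ 566.79, ∠D ≈ 48.58°
|G| = 2640.1 / 566.79 ≈ 4.658
Gain = 20 log₁₀(4.658) ≈ 13.36 dB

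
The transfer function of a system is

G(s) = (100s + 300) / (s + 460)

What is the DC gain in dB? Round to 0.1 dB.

G(0) = 300 / 460 ≈ 0.65217
20 log₁₀(0.65217) ≈ -3.71 dB

-3.7 dB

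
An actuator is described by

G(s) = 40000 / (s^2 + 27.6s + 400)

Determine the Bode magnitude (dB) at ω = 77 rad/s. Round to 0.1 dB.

16.6 dB

At s = jω = j77:
quadratic: (j77)² + 27.6·j77 + 400 = -5529 + j2125.2 → |·| ≈ 5923.4, ∠ ≈ 158.97°
|G| = 40000 / 5923.4 ≈ 6.7529
Gain = 20 log₁₀(6.7529) ≈ 16.59 dB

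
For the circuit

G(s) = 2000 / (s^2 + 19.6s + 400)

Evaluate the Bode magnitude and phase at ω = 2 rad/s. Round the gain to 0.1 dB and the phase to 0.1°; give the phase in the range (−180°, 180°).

At s = jω = j2:
quadratic: (j2)² + 19.6·j2 + 400 = 396 + j39.2 → |·| ≈ 397.94, ∠ ≈ 5.65°
|G| = 2000 / 397.94 ≈ 5.0259
Gain = 20 log₁₀(5.0259) ≈ 14.02 dB
∠G = 0.00° − 5.65° = -5.65°

14.0 dB, -5.7°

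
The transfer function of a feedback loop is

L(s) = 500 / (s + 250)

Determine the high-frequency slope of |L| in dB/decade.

-20 dB/decade

Each pole contributes −20 dB/decade at high frequency; each zero contributes +20 dB/decade.
Net: 0 zero(s) − 1 pole(s) → -20 dB/decade.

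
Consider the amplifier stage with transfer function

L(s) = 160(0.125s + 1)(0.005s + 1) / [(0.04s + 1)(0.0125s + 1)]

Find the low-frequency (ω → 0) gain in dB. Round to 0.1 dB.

44.1 dB

L(0) = 160 · 1 / 1 = 160
20 log₁₀(160) ≈ 44.08 dB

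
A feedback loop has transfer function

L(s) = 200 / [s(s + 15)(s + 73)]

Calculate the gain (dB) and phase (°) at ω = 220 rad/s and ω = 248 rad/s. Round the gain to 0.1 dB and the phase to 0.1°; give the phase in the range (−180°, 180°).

ω = 220: -95.0 dB, 112.3°; ω = 248: -98.0 dB, 109.9°

At s = jω = j220:
pole (s+15): 15 + j220 → |·| = √(15²+220²) = √48625 ≈ 220.51, ∠ = arctan(220/15) ≈ 86.10°
pole (s+73): 73 + j220 → |·| = √(73²+220²) = √53729 ≈ 231.8, ∠ = arctan(220/73) ≈ 71.64°
pole at origin: |s| = 220, ∠ = 90.00° (in denominator)
|L| = 200 / 1.1245e+07 ≈ 1.7786e-05
Gain = 20 log₁₀(1.7786e-05) ≈ -95.00 dB
∠L = 0.00° − 247.74° = -247.74° ≡ 112.26° (principal value)

At s = jω = j248:
pole (s+15): 15 + j248 → |·| = √(15²+248²) = √61729 ≈ 248.45, ∠ = arctan(248/15) ≈ 86.54°
pole (s+73): 73 + j248 → |·| = √(73²+248²) = √66833 ≈ 258.52, ∠ = arctan(248/73) ≈ 73.60°
pole at origin: |s| = 248, ∠ = 90.00° (in denominator)
|L| = 200 / 1.5929e+07 ≈ 1.2556e-05
Gain = 20 log₁₀(1.2556e-05) ≈ -98.02 dB
∠L = 0.00° − 250.14° = -250.14° ≡ 109.86° (principal value)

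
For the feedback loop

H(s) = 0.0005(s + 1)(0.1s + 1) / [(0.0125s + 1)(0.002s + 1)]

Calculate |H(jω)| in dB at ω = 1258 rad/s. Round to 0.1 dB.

5.4 dB

At ω = 1258 rad/s:
zero (1 + j1258·1) = 1 + j1258 → |·| ≈ 1258, ∠ ≈ 89.95°
zero (1 + j1258·0.1) = 1 + j125.8 → |·| ≈ 125.8, ∠ ≈ 89.54°
pole (1 + j1258·0.0125) = 1 + j15.725 → |·| ≈ 15.757, ∠ ≈ 86.36°
pole (1 + j1258·0.002) = 1 + j2.516 → |·| ≈ 2.7074, ∠ ≈ 68.32°
|H| = 0.0005 · 1258 · 125.8 / (15.757 · 2.7074) ≈ 1.8548
Gain = 20 log₁₀(1.8548) ≈ 5.37 dB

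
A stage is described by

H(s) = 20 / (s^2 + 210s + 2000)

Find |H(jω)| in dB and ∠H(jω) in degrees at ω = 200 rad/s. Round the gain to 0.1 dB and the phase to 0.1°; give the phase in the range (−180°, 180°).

Substitute s = j200:
Numerator: 20 = 20 + j0
Denominator: (j200)^2 + 210(j200) + 2000 = -38000 + j42000
|N| = √(20² + 0²) ≈ 20, ∠N ≈ 0.00°
|D| = √(38000² + 42000²) ≈ 56639, ∠D ≈ 132.14°
|H| = 20 / 56639 ≈ 0.00035311
Gain = 20 log₁₀(0.00035311) ≈ -69.04 dB
∠H = 0.00° − 132.14° = -132.14°

-69.0 dB, -132.1°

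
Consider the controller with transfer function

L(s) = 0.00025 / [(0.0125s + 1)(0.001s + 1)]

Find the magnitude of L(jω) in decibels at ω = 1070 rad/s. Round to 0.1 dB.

-97.9 dB

At ω = 1070 rad/s:
pole (1 + j1070·0.0125) = 1 + j13.375 → |·| ≈ 13.412, ∠ ≈ 85.72°
pole (1 + j1070·0.001) = 1 + j1.07 → |·| ≈ 1.4645, ∠ ≈ 46.94°
|L| = 0.00025 · 1 / (13.412 · 1.4645) ≈ 1.2728e-05
Gain = 20 log₁₀(1.2728e-05) ≈ -97.90 dB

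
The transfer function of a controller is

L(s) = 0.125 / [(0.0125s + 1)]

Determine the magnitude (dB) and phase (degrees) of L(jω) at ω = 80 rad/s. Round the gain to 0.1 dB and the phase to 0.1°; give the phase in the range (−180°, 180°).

At ω = 80 rad/s:
pole (1 + j80·0.0125) = 1 + j1 → |·| ≈ 1.4142, ∠ ≈ 45.00°
|L| = 0.125 · 1 / (1.4142) ≈ 0.088389
Gain = 20 log₁₀(0.088389) ≈ -21.07 dB
∠L = (0°) − (45.00°) = -45.00°

-21.1 dB, -45.0°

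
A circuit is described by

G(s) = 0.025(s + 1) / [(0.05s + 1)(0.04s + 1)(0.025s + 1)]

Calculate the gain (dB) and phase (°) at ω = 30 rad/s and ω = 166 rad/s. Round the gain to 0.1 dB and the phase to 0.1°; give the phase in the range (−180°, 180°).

At ω = 30 rad/s:
zero (1 + j30·1) = 1 + j30 → |·| ≈ 30.017, ∠ ≈ 88.09°
pole (1 + j30·0.05) = 1 + j1.5 → |·| ≈ 1.8028, ∠ ≈ 56.31°
pole (1 + j30·0.04) = 1 + j1.2 → |·| ≈ 1.562, ∠ ≈ 50.19°
pole (1 + j30·0.025) = 1 + j0.75 → |·| ≈ 1.25, ∠ ≈ 36.87°
|G| = 0.025 · 30.017 / (1.8028 · 1.562 · 1.25) ≈ 0.21319
Gain = 20 log₁₀(0.21319) ≈ -13.42 dB
∠G = (88.09°) − (56.31° + 50.19° + 36.87°) = -55.28°

At ω = 166 rad/s:
zero (1 + j166·1) = 1 + j166 → |·| ≈ 166, ∠ ≈ 89.65°
pole (1 + j166·0.05) = 1 + j8.3 → |·| ≈ 8.36, ∠ ≈ 83.13°
pole (1 + j166·0.04) = 1 + j6.64 → |·| ≈ 6.7149, ∠ ≈ 81.44°
pole (1 + j166·0.025) = 1 + j4.15 → |·| ≈ 4.2688, ∠ ≈ 76.45°
|G| = 0.025 · 166 / (8.36 · 6.7149 · 4.2688) ≈ 0.017318
Gain = 20 log₁₀(0.017318) ≈ -35.23 dB
∠G = (89.65°) − (83.13° + 81.44° + 76.45°) = -151.37°

ω = 30: -13.4 dB, -55.3°; ω = 166: -35.2 dB, -151.4°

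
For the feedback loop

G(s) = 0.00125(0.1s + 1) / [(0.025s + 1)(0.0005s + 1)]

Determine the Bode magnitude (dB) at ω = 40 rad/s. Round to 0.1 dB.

At ω = 40 rad/s:
zero (1 + j40·0.1) = 1 + j4 → |·| ≈ 4.1231, ∠ ≈ 75.96°
pole (1 + j40·0.025) = 1 + j1 → |·| ≈ 1.4142, ∠ ≈ 45.00°
pole (1 + j40·0.0005) = 1 + j0.02 → |·| ≈ 1.0002, ∠ ≈ 1.15°
|G| = 0.00125 · 4.1231 / (1.4142 · 1.0002) ≈ 0.0036436
Gain = 20 log₁₀(0.0036436) ≈ -48.77 dB

-48.8 dB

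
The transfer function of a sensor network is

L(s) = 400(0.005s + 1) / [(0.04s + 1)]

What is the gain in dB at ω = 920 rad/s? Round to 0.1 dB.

34.2 dB

At ω = 920 rad/s:
zero (1 + j920·0.005) = 1 + j4.6 → |·| ≈ 4.7074, ∠ ≈ 77.74°
pole (1 + j920·0.04) = 1 + j36.8 → |·| ≈ 36.814, ∠ ≈ 88.44°
|L| = 400 · 4.7074 / (36.814) ≈ 51.148
Gain = 20 log₁₀(51.148) ≈ 34.18 dB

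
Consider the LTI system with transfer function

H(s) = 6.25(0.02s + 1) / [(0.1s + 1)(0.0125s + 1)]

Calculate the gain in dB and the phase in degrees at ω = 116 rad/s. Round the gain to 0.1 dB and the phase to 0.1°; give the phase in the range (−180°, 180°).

At ω = 116 rad/s:
zero (1 + j116·0.02) = 1 + j2.32 → |·| ≈ 2.5263, ∠ ≈ 66.68°
pole (1 + j116·0.1) = 1 + j11.6 → |·| ≈ 11.643, ∠ ≈ 85.07°
pole (1 + j116·0.0125) = 1 + j1.45 → |·| ≈ 1.7614, ∠ ≈ 55.41°
|H| = 6.25 · 2.5263 / (11.643 · 1.7614) ≈ 0.76991
Gain = 20 log₁₀(0.76991) ≈ -2.27 dB
∠H = (66.68°) − (85.07° + 55.41°) = -73.80°

-2.3 dB, -73.8°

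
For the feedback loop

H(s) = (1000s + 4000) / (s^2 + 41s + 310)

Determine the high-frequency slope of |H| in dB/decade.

Each pole contributes −20 dB/decade at high frequency; each zero contributes +20 dB/decade.
Net: 1 zero(s) − 2 pole(s) → -20 dB/decade.

-20 dB/decade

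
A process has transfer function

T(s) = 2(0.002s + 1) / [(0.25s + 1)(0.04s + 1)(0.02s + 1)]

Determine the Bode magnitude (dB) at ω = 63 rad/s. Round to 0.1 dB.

At ω = 63 rad/s:
zero (1 + j63·0.002) = 1 + j0.126 → |·| ≈ 1.0079, ∠ ≈ 7.18°
pole (1 + j63·0.25) = 1 + j15.75 → |·| ≈ 15.782, ∠ ≈ 86.37°
pole (1 + j63·0.04) = 1 + j2.52 → |·| ≈ 2.7112, ∠ ≈ 68.36°
pole (1 + j63·0.02) = 1 + j1.26 → |·| ≈ 1.6086, ∠ ≈ 51.56°
|T| = 2 · 1.0079 / (15.782 · 2.7112 · 1.6086) ≈ 0.029287
Gain = 20 log₁₀(0.029287) ≈ -30.67 dB

-30.7 dB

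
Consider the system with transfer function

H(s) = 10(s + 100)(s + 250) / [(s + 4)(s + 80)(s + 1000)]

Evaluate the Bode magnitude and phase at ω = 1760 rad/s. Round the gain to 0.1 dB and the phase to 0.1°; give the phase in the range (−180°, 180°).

-46.0 dB, -69.0°

At s = jω = j1760:
zero (s+100): 100 + j1760 → |·| = √(100²+1760²) = √3107600 ≈ 1762.8, ∠ = arctan(1760/100) ≈ 86.75°
zero (s+250): 250 + j1760 → |·| = √(250²+1760²) = √3160100 ≈ 1777.7, ∠ = arctan(1760/250) ≈ 81.92°
pole (s+4): 4 + j1760 → |·| = √(4²+1760²) = √3097616 ≈ 1760, ∠ = arctan(1760/4) ≈ 89.87°
pole (s+80): 80 + j1760 → |·| = √(80²+1760²) = √3104000 ≈ 1761.8, ∠ = arctan(1760/80) ≈ 87.40°
pole (s+1000): 1000 + j1760 → |·| = √(1000²+1760²) = √4097600 ≈ 2024.3, ∠ = arctan(1760/1000) ≈ 60.40°
|H| = 10 · 3.1337e+06 / 6.2769e+09 ≈ 0.0049924
Gain = 20 log₁₀(0.0049924) ≈ -46.03 dB
∠H = 168.67° − 237.67° = -69.00°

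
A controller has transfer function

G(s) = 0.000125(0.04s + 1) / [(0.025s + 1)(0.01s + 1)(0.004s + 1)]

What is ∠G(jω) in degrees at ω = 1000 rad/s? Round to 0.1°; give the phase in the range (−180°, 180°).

At ω = 1000 rad/s:
zero (1 + j1000·0.04) = 1 + j40 → |·| ≈ 40.012, ∠ ≈ 88.57°
pole (1 + j1000·0.025) = 1 + j25 → |·| ≈ 25.02, ∠ ≈ 87.71°
pole (1 + j1000·0.01) = 1 + j10 → |·| ≈ 10.05, ∠ ≈ 84.29°
pole (1 + j1000·0.004) = 1 + j4 → |·| ≈ 4.1231, ∠ ≈ 75.96°
∠G = (88.57°) − (87.71° + 84.29° + 75.96°) = -159.39°

-159.4°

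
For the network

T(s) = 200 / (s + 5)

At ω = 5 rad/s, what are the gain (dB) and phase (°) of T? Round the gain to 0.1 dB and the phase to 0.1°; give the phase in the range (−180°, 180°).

At s = jω = j5:
pole (s+5): 5 + j5 → |·| = √(5²+5²) = √50 ≈ 7.0711, ∠ = arctan(5/5) ≈ 45.00°
|T| = 200 / 7.0711 ≈ 28.284
Gain = 20 log₁₀(28.284) ≈ 29.03 dB
∠T = 0.00° − 45.00° = -45.00°

29.0 dB, -45.0°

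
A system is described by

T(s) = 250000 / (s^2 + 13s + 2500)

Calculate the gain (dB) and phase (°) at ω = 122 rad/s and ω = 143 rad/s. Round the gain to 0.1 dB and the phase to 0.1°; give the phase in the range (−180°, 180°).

At s = jω = j122:
quadratic: (j122)² + 13·j122 + 2500 = -12384 + j1586 → |·| ≈ 12485, ∠ ≈ 172.70°
|T| = 250000 / 12485 ≈ 20.024
Gain = 20 log₁₀(20.024) ≈ 26.03 dB
∠T = 0.00° − 172.70° = -172.70°

At s = jω = j143:
quadratic: (j143)² + 13·j143 + 2500 = -17949 + j1859 → |·| ≈ 18045, ∠ ≈ 174.09°
|T| = 250000 / 18045 ≈ 13.854
Gain = 20 log₁₀(13.854) ≈ 22.83 dB
∠T = 0.00° − 174.09° = -174.09°

ω = 122: 26.0 dB, -172.7°; ω = 143: 22.8 dB, -174.1°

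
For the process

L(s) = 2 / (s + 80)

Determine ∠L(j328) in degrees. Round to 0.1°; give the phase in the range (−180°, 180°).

At s = jω = j328:
pole (s+80): 80 + j328 → |·| = √(80²+328²) = √113984 ≈ 337.62, ∠ = arctan(328/80) ≈ 76.29°
∠L = 0.00° − 76.29° = -76.29°

-76.3°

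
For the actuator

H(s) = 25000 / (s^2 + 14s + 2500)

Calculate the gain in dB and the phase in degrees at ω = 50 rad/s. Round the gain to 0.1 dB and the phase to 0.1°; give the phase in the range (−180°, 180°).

31.1 dB, -90.0°

At s = jω = j50:
quadratic: (j50)² + 14·j50 + 2500 = 0 + j700 → |·| ≈ 700, ∠ ≈ 90.00°
|H| = 25000 / 700 ≈ 35.714
Gain = 20 log₁₀(35.714) ≈ 31.06 dB
∠H = 0.00° − 90.00° = -90.00°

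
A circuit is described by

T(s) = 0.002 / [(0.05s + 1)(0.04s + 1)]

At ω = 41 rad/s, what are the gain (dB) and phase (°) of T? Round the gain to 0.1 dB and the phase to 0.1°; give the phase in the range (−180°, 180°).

At ω = 41 rad/s:
pole (1 + j41·0.05) = 1 + j2.05 → |·| ≈ 2.2809, ∠ ≈ 64.00°
pole (1 + j41·0.04) = 1 + j1.64 → |·| ≈ 1.9208, ∠ ≈ 58.63°
|T| = 0.002 · 1 / (2.2809 · 1.9208) ≈ 0.0004565
Gain = 20 log₁₀(0.0004565) ≈ -66.81 dB
∠T = (0°) − (64.00° + 58.63°) = -122.63°

-66.8 dB, -122.6°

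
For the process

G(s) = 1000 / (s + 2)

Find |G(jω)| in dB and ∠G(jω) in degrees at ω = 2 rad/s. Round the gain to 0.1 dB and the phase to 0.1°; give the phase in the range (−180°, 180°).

Substitute s = j2:
Numerator: 1000 = 1000 + j0
Denominator: (j2) + 2 = 2 + j2
|N| = √(1000² + 0²) ≈ 1000, ∠N ≈ 0.00°
|D| = √(2² + 2²) ≈ 2.8284, ∠D ≈ 45.00°
|G| = 1000 / 2.8284 ≈ 353.56
Gain = 20 log₁₀(353.56) ≈ 50.97 dB
∠G = 0.00° − 45.00° = -45.00°

51.0 dB, -45.0°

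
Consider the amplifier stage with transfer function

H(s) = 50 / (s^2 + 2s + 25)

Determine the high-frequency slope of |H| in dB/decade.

Each pole contributes −20 dB/decade at high frequency; each zero contributes +20 dB/decade.
Net: 0 zero(s) − 2 pole(s) → -40 dB/decade.

-40 dB/decade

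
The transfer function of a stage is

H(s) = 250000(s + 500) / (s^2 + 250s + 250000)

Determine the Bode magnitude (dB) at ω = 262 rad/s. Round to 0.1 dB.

At s = jω = j262:
zero (s+500): 500 + j262 → |·| = √(500²+262²) = √318644 ≈ 564.49, ∠ = arctan(262/500) ≈ 27.65°
quadratic: (j262)² + 250·j262 + 250000 = 181356 + j65500 → |·| ≈ 1.9282e+05, ∠ ≈ 19.86°
|H| = 250000 · 564.49 / 1.9282e+05 ≈ 731.89
Gain = 20 log₁₀(731.89) ≈ 57.29 dB

57.3 dB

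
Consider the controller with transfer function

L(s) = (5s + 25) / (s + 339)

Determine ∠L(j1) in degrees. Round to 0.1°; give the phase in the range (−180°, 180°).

Substitute s = j1:
Numerator: 5(j1) + 25 = 25 + j5
Denominator: (j1) + 339 = 339 + j1
|N| = √(25² + 5²) ≈ 25.495, ∠N ≈ 11.31°
|D| = √(339² + 1²) ≈ 339, ∠D ≈ 0.17°
∠L = 11.31° − 0.17° = 11.14°

11.1°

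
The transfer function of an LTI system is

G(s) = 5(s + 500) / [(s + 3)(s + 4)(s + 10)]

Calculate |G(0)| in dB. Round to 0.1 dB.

26.4 dB

G(0) = 5·500 / (3·4·10) ≈ 20.833
20 log₁₀(20.833) ≈ 26.38 dB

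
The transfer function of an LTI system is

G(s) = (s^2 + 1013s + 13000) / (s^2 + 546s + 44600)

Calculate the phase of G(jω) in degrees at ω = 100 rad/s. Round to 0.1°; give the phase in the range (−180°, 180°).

Substitute s = j100:
Numerator: (j100)^2 + 1013(j100) + 13000 = 3000 + j101300
Denominator: (j100)^2 + 546(j100) + 44600 = 34600 + j54600
|N| = √(3000² + 101300²) ≈ 1.0134e+05, ∠N ≈ 88.30°
|D| = √(34600² + 54600²) ≈ 64640, ∠D ≈ 57.64°
∠G = 88.30° − 57.64° = 30.66°

30.7°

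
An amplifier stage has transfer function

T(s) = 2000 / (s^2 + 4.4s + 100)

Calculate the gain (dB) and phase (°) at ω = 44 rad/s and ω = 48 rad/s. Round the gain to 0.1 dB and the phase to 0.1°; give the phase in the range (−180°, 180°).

ω = 44: 0.7 dB, -174.0°; ω = 48: -0.9 dB, -174.5°

At s = jω = j44:
quadratic: (j44)² + 4.4·j44 + 100 = -1836 + j193.6 → |·| ≈ 1846.2, ∠ ≈ 173.98°
|T| = 2000 / 1846.2 ≈ 1.0833
Gain = 20 log₁₀(1.0833) ≈ 0.69 dB
∠T = 0.00° − 173.98° = -173.98°

At s = jω = j48:
quadratic: (j48)² + 4.4·j48 + 100 = -2204 + j211.2 → |·| ≈ 2214.1, ∠ ≈ 174.53°
|T| = 2000 / 2214.1 ≈ 0.9033
Gain = 20 log₁₀(0.9033) ≈ -0.88 dB
∠T = 0.00° − 174.53° = -174.53°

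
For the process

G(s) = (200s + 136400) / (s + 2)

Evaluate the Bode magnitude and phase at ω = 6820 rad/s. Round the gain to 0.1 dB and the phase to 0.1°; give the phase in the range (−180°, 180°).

Substitute s = j6820:
Numerator: 200(j6820) + 136400 = 136400 + j1364000
Denominator: (j6820) + 2 = 2 + j6820
|N| = √(136400² + 1364000²) ≈ 1.3708e+06, ∠N ≈ 84.29°
|D| = √(2² + 6820²) ≈ 6820, ∠D ≈ 89.98°
|G| = 1.3708e+06 / 6820 ≈ 201
Gain = 20 log₁₀(201) ≈ 46.06 dB
∠G = 84.29° − 89.98° = -5.69°

46.1 dB, -5.7°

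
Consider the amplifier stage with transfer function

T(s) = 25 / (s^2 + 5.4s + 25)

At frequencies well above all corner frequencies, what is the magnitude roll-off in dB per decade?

Each pole contributes −20 dB/decade at high frequency; each zero contributes +20 dB/decade.
Net: 0 zero(s) − 2 pole(s) → -40 dB/decade.

-40 dB/decade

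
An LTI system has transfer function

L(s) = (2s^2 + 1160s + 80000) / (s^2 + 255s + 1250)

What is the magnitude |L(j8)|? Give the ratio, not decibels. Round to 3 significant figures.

34.1

Substitute s = j8:
Numerator: 2(j8)^2 + 1160(j8) + 80000 = 79872 + j9280
Denominator: (j8)^2 + 255(j8) + 1250 = 1186 + j2040
|N| = √(79872² + 9280²) ≈ 80409, ∠N ≈ 6.63°
|D| = √(1186² + 2040²) ≈ 2359.7, ∠D ≈ 59.83°
|L| = 80409 / 2359.7 ≈ 34.076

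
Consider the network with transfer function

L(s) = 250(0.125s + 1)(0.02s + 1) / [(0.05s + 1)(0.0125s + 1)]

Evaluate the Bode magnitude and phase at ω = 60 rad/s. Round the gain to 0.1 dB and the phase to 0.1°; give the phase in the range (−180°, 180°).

57.5 dB, 24.2°

At ω = 60 rad/s:
zero (1 + j60·0.125) = 1 + j7.5 → |·| ≈ 7.5664, ∠ ≈ 82.41°
zero (1 + j60·0.02) = 1 + j1.2 → |·| ≈ 1.562, ∠ ≈ 50.19°
pole (1 + j60·0.05) = 1 + j3 → |·| ≈ 3.1623, ∠ ≈ 71.57°
pole (1 + j60·0.0125) = 1 + j0.75 → |·| ≈ 1.25, ∠ ≈ 36.87°
|L| = 250 · 7.5664 · 1.562 / (3.1623 · 1.25) ≈ 747.48
Gain = 20 log₁₀(747.48) ≈ 57.47 dB
∠L = (82.41° + 50.19°) − (71.57° + 36.87°) = 24.16°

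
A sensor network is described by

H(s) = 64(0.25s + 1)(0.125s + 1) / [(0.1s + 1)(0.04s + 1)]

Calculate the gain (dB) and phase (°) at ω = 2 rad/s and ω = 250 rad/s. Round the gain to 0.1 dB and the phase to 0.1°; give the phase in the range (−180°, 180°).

At ω = 2 rad/s:
zero (1 + j2·0.25) = 1 + j0.5 → |·| ≈ 1.118, ∠ ≈ 26.57°
zero (1 + j2·0.125) = 1 + j0.25 → |·| ≈ 1.0308, ∠ ≈ 14.04°
pole (1 + j2·0.1) = 1 + j0.2 → |·| ≈ 1.0198, ∠ ≈ 11.31°
pole (1 + j2·0.04) = 1 + j0.08 → |·| ≈ 1.0032, ∠ ≈ 4.57°
|H| = 64 · 1.118 · 1.0308 / (1.0198 · 1.0032) ≈ 72.093
Gain = 20 log₁₀(72.093) ≈ 37.16 dB
∠H = (26.57° + 14.04°) − (11.31° + 4.57°) = 24.73°

At ω = 250 rad/s:
zero (1 + j250·0.25) = 1 + j62.5 → |·| ≈ 62.508, ∠ ≈ 89.08°
zero (1 + j250·0.125) = 1 + j31.25 → |·| ≈ 31.266, ∠ ≈ 88.17°
pole (1 + j250·0.1) = 1 + j25 → |·| ≈ 25.02, ∠ ≈ 87.71°
pole (1 + j250·0.04) = 1 + j10 → |·| ≈ 10.05, ∠ ≈ 84.29°
|H| = 64 · 62.508 · 31.266 / (25.02 · 10.05) ≈ 497.43
Gain = 20 log₁₀(497.43) ≈ 53.93 dB
∠H = (89.08° + 88.17°) − (87.71° + 84.29°) = 5.25°

ω = 2: 37.2 dB, 24.7°; ω = 250: 53.9 dB, 5.3°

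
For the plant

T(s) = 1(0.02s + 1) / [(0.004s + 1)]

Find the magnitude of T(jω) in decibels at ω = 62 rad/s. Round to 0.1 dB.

At ω = 62 rad/s:
zero (1 + j62·0.02) = 1 + j1.24 → |·| ≈ 1.593, ∠ ≈ 51.12°
pole (1 + j62·0.004) = 1 + j0.248 → |·| ≈ 1.0303, ∠ ≈ 13.93°
|T| = 1 · 1.593 / (1.0303) ≈ 1.5462
Gain = 20 log₁₀(1.5462) ≈ 3.79 dB

3.8 dB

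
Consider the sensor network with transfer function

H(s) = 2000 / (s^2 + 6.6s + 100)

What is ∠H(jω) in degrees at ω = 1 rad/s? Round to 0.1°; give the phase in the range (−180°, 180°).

-3.8°

At s = jω = j1:
quadratic: (j1)² + 6.6·j1 + 100 = 99 + j6.6 → |·| ≈ 99.22, ∠ ≈ 3.81°
∠H = 0.00° − 3.81° = -3.81°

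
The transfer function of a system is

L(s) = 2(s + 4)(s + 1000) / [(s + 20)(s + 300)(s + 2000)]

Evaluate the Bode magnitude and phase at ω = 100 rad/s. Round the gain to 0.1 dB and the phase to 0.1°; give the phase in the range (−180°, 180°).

At s = jω = j100:
zero (s+4): 4 + j100 → |·| = √(4²+100²) = √10016 ≈ 100.08, ∠ = arctan(100/4) ≈ 87.71°
zero (s+1000): 1000 + j100 → |·| = √(1000²+100²) = √1010000 ≈ 1005, ∠ = arctan(100/1000) ≈ 5.71°
pole (s+20): 20 + j100 → |·| = √(20²+100²) = √10400 ≈ 101.98, ∠ = arctan(100/20) ≈ 78.69°
pole (s+300): 300 + j100 → |·| = √(300²+100²) = √100000 ≈ 316.23, ∠ = arctan(100/300) ≈ 18.43°
pole (s+2000): 2000 + j100 → |·| = √(2000²+100²) = √4010000 ≈ 2002.5, ∠ = arctan(100/2000) ≈ 2.86°
|L| = 2 · 1.0058e+05 / 6.4579e+07 ≈ 0.0031149
Gain = 20 log₁₀(0.0031149) ≈ -50.13 dB
∠L = 93.42° − 99.98° = -6.56°

-50.1 dB, -6.6°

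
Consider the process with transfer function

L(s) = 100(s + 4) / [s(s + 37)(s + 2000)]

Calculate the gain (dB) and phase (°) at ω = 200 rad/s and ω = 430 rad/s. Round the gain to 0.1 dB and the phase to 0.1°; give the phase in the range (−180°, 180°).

ω = 200: -72.2 dB, -86.4°; ω = 430: -78.9 dB, -97.7°

At s = jω = j200:
zero (s+4): 4 + j200 → |·| = √(4²+200²) = √40016 ≈ 200.04, ∠ = arctan(200/4) ≈ 88.85°
pole (s+37): 37 + j200 → |·| = √(37²+200²) = √41369 ≈ 203.39, ∠ = arctan(200/37) ≈ 79.52°
pole (s+2000): 2000 + j200 → |·| = √(2000²+200²) = √4040000 ≈ 2010, ∠ = arctan(200/2000) ≈ 5.71°
pole at origin: |s| = 200, ∠ = 90.00° (in denominator)
|L| = 100 · 200.04 / 8.1763e+07 ≈ 0.00024466
Gain = 20 log₁₀(0.00024466) ≈ -72.23 dB
∠L = 88.85° − 175.23° = -86.38°

At s = jω = j430:
zero (s+4): 4 + j430 → |·| = √(4²+430²) = √184916 ≈ 430.02, ∠ = arctan(430/4) ≈ 89.47°
pole (s+37): 37 + j430 → |·| = √(37²+430²) = √186269 ≈ 431.59, ∠ = arctan(430/37) ≈ 85.08°
pole (s+2000): 2000 + j430 → |·| = √(2000²+430²) = √4184900 ≈ 2045.7, ∠ = arctan(430/2000) ≈ 12.13°
pole at origin: |s| = 430, ∠ = 90.00° (in denominator)
|L| = 100 · 430.02 / 3.7965e+08 ≈ 0.00011327
Gain = 20 log₁₀(0.00011327) ≈ -78.92 dB
∠L = 89.47° − 187.21° = -97.74°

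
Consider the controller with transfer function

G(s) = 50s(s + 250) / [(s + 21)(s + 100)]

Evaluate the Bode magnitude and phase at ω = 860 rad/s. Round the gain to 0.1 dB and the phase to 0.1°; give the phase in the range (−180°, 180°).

At s = jω = j860:
zero (s+250): 250 + j860 → |·| = √(250²+860²) = √802100 ≈ 895.6, ∠ = arctan(860/250) ≈ 73.79°
zero at origin: s = j860 → |·| = 860, ∠ = 90.00°
pole (s+21): 21 + j860 → |·| = √(21²+860²) = √740041 ≈ 860.26, ∠ = arctan(860/21) ≈ 88.60°
pole (s+100): 100 + j860 → |·| = √(100²+860²) = √749600 ≈ 865.79, ∠ = arctan(860/100) ≈ 83.37°
|G| = 50 · 7.7022e+05 / 7.448e+05 ≈ 51.706
Gain = 20 log₁₀(51.706) ≈ 34.27 dB
∠G = 163.79° − 171.97° = -8.18°

34.3 dB, -8.2°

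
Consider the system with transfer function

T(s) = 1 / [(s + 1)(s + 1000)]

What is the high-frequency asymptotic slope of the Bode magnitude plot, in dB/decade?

-40 dB/decade

Each pole contributes −20 dB/decade at high frequency; each zero contributes +20 dB/decade.
Net: 0 zero(s) − 2 pole(s) → -40 dB/decade.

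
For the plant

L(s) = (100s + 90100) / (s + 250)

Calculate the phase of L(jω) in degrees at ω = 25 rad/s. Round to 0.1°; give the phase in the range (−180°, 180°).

Substitute s = j25:
Numerator: 100(j25) + 90100 = 90100 + j2500
Denominator: (j25) + 250 = 250 + j25
|N| = √(90100² + 2500²) ≈ 90135, ∠N ≈ 1.59°
|D| = √(250² + 25²) ≈ 251.25, ∠D ≈ 5.71°
∠L = 1.59° − 5.71° = -4.12°

-4.1°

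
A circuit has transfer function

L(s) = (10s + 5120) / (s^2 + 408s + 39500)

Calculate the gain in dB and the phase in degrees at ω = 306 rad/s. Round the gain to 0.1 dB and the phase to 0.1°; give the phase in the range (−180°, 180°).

Substitute s = j306:
Numerator: 10(j306) + 5120 = 5120 + j3060
Denominator: (j306)^2 + 408(j306) + 39500 = -54136 + j124848
|N| = √(5120² + 3060²) ≈ 5964.7, ∠N ≈ 30.86°
|D| = √(54136² + 124848²) ≈ 1.3608e+05, ∠D ≈ 113.44°
|L| = 5964.7 / 1.3608e+05 ≈ 0.043832
Gain = 20 log₁₀(0.043832) ≈ -27.16 dB
∠L = 30.86° − 113.44° = -82.58°

-27.2 dB, -82.6°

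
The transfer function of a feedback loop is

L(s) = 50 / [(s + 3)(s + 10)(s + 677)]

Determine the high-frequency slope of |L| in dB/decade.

-60 dB/decade

Each pole contributes −20 dB/decade at high frequency; each zero contributes +20 dB/decade.
Net: 0 zero(s) − 3 pole(s) → -60 dB/decade.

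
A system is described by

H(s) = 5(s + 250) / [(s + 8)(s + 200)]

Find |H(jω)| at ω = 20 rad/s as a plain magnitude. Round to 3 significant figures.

At s = jω = j20:
zero (s+250): 250 + j20 → |·| = √(250²+20²) = √62900 ≈ 250.8, ∠ = arctan(20/250) ≈ 4.57°
pole (s+8): 8 + j20 → |·| = √(8²+20²) = √464 ≈ 21.541, ∠ = arctan(20/8) ≈ 68.20°
pole (s+200): 200 + j20 → |·| = √(200²+20²) = √40400 ≈ 201, ∠ = arctan(20/200) ≈ 5.71°
|H| = 5 · 250.8 / 4329.7 ≈ 0.28963

0.290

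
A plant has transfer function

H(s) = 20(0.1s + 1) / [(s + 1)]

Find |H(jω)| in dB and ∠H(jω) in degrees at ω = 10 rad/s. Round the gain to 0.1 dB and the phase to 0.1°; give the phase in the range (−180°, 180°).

9.0 dB, -39.3°

At ω = 10 rad/s:
zero (1 + j10·0.1) = 1 + j1 → |·| ≈ 1.4142, ∠ ≈ 45.00°
pole (1 + j10·1) = 1 + j10 → |·| ≈ 10.05, ∠ ≈ 84.29°
|H| = 20 · 1.4142 / (10.05) ≈ 2.8143
Gain = 20 log₁₀(2.8143) ≈ 8.99 dB
∠H = (45.00°) − (84.29°) = -39.29°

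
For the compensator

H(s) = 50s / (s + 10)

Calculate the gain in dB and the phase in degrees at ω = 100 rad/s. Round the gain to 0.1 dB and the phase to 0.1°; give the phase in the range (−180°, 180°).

33.9 dB, 5.7°

At s = jω = j100:
zero at origin: s = j100 → |·| = 100, ∠ = 90.00°
pole (s+10): 10 + j100 → |·| = √(10²+100²) = √10100 ≈ 100.5, ∠ = arctan(100/10) ≈ 84.29°
|H| = 50 · 100 / 100.5 ≈ 49.751
Gain = 20 log₁₀(49.751) ≈ 33.94 dB
∠H = 90.00° − 84.29° = 5.71°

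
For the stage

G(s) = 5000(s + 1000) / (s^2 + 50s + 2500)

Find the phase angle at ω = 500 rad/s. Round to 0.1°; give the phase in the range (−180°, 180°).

At s = jω = j500:
zero (s+1000): 1000 + j500 → |·| = √(1000²+500²) = √1250000 ≈ 1118, ∠ = arctan(500/1000) ≈ 26.57°
quadratic: (j500)² + 50·j500 + 2500 = -247500 + j25000 → |·| ≈ 2.4876e+05, ∠ ≈ 174.23°
∠G = 26.57° − 174.23° = -147.66°

-147.7°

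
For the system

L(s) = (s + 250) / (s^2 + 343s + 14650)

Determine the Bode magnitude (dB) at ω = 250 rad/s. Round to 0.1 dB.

-48.9 dB

Substitute s = j250:
Numerator: (j250) + 250 = 250 + j250
Denominator: (j250)^2 + 343(j250) + 14650 = -47850 + j85750
|N| = √(250² + 250²) ≈ 353.55, ∠N ≈ 45.00°
|D| = √(47850² + 85750²) ≈ 98197, ∠D ≈ 119.16°
|L| = 353.55 / 98197 ≈ 0.0036004
Gain = 20 log₁₀(0.0036004) ≈ -48.87 dB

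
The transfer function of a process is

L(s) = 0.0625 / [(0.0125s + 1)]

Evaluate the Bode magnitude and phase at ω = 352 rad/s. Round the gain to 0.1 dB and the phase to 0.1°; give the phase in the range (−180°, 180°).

-37.2 dB, -77.2°

At ω = 352 rad/s:
pole (1 + j352·0.0125) = 1 + j4.4 → |·| ≈ 4.5122, ∠ ≈ 77.20°
|L| = 0.0625 · 1 / (4.5122) ≈ 0.013851
Gain = 20 log₁₀(0.013851) ≈ -37.17 dB
∠L = (0°) − (77.20°) = -77.20°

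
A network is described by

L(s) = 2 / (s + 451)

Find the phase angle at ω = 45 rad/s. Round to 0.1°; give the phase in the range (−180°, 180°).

Substitute s = j45:
Numerator: 2 = 2 + j0
Denominator: (j45) + 451 = 451 + j45
|N| = √(2² + 0²) ≈ 2, ∠N ≈ 0.00°
|D| = √(451² + 45²) ≈ 453.24, ∠D ≈ 5.70°
∠L = 0.00° − 5.70° = -5.70°

-5.7°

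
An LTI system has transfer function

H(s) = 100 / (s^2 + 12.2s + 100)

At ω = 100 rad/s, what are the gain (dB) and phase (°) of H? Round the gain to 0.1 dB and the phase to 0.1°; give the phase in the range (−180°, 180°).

At s = jω = j100:
quadratic: (j100)² + 12.2·j100 + 100 = -9900 + j1220 → |·| ≈ 9974.9, ∠ ≈ 172.97°
|H| = 100 / 9974.9 ≈ 0.010025
Gain = 20 log₁₀(0.010025) ≈ -39.98 dB
∠H = 0.00° − 172.97° = -172.97°

-40.0 dB, -173.0°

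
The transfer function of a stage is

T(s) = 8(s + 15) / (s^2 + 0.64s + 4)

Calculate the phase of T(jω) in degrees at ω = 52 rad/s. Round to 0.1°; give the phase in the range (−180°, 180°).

-105.4°

At s = jω = j52:
zero (s+15): 15 + j52 → |·| = √(15²+52²) = √2929 ≈ 54.12, ∠ = arctan(52/15) ≈ 73.91°
quadratic: (j52)² + 0.64·j52 + 4 = -2700 + j33.28 → |·| ≈ 2700.2, ∠ ≈ 179.29°
∠T = 73.91° − 179.29° = -105.38°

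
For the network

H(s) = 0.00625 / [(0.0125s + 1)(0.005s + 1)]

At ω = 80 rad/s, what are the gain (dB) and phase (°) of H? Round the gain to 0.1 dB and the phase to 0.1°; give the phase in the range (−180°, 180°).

At ω = 80 rad/s:
pole (1 + j80·0.0125) = 1 + j1 → |·| ≈ 1.4142, ∠ ≈ 45.00°
pole (1 + j80·0.005) = 1 + j0.4 → |·| ≈ 1.077, ∠ ≈ 21.80°
|H| = 0.00625 · 1 / (1.4142 · 1.077) ≈ 0.0041035
Gain = 20 log₁₀(0.0041035) ≈ -47.74 dB
∠H = (0°) − (45.00° + 21.80°) = -66.80°

-47.7 dB, -66.8°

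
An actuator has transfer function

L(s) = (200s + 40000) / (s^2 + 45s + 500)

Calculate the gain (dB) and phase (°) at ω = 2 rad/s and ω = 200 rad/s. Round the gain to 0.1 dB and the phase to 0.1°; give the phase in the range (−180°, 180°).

Substitute s = j2:
Numerator: 200(j2) + 40000 = 40000 + j400
Denominator: (j2)^2 + 45(j2) + 500 = 496 + j90
|N| = √(40000² + 400²) ≈ 40002, ∠N ≈ 0.57°
|D| = √(496² + 90²) ≈ 504.1, ∠D ≈ 10.28°
|L| = 40002 / 504.1 ≈ 79.353
Gain = 20 log₁₀(79.353) ≈ 37.99 dB
∠L = 0.57° − 10.28° = -9.71°

Substitute s = j200:
Numerator: 200(j200) + 40000 = 40000 + j40000
Denominator: (j200)^2 + 45(j200) + 500 = -39500 + j9000
|N| = √(40000² + 40000²) ≈ 56569, ∠N ≈ 45.00°
|D| = √(39500² + 9000²) ≈ 40512, ∠D ≈ 167.16°
|L| = 56569 / 40512 ≈ 1.3964
Gain = 20 log₁₀(1.3964) ≈ 2.90 dB
∠L = 45.00° − 167.16° = -122.16°

ω = 2: 38.0 dB, -9.7°; ω = 200: 2.9 dB, -122.2°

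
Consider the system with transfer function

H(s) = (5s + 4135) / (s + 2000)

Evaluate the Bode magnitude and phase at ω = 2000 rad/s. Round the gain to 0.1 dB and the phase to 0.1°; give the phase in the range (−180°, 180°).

Substitute s = j2000:
Numerator: 5(j2000) + 4135 = 4135 + j10000
Denominator: (j2000) + 2000 = 2000 + j2000
|N| = √(4135² + 10000²) ≈ 10821, ∠N ≈ 67.53°
|D| = √(2000² + 2000²) ≈ 2828.4, ∠D ≈ 45.00°
|H| = 10821 / 2828.4 ≈ 3.8258
Gain = 20 log₁₀(3.8258) ≈ 11.65 dB
∠H = 67.53° − 45.00° = 22.53°

11.7 dB, 22.5°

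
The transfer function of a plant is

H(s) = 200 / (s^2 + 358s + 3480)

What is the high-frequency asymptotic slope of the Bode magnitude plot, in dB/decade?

Each pole contributes −20 dB/decade at high frequency; each zero contributes +20 dB/decade.
Net: 0 zero(s) − 2 pole(s) → -40 dB/decade.

-40 dB/decade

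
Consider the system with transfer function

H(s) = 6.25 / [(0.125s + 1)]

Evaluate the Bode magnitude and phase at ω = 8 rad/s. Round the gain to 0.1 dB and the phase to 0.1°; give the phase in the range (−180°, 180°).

12.9 dB, -45.0°

At ω = 8 rad/s:
pole (1 + j8·0.125) = 1 + j1 → |·| ≈ 1.4142, ∠ ≈ 45.00°
|H| = 6.25 · 1 / (1.4142) ≈ 4.4195
Gain = 20 log₁₀(4.4195) ≈ 12.91 dB
∠H = (0°) − (45.00°) = -45.00°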